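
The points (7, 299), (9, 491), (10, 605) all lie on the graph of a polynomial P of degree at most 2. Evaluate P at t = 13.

Using the Lagrange interpolation formula with nodes 7, 9, 10:
  L_0(t) = (t - 9)(t - 10) / 6
  L_1(t) = (t - 7)(t - 10) / -2
  L_2(t) = (t - 7)(t - 9) / 3
Then P(t) = 299·L_0(t) + 491·L_1(t) + 605·L_2(t).
Expanding and collecting terms gives P(t) = 6t^2 + 5.
Evaluating at t = 13: P(13) = 1019.

1019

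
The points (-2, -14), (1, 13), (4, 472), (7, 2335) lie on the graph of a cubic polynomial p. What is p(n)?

p(n) = 6n^3 + 6n^2 - 3n + 4

Write p(n) = an^3 + bn^2 + cn + d. Substituting each data point gives a linear system:
  -8a + 4b - 2c + d = -14
  a + b + c + d = 13
  64a + 16b + 4c + d = 472
  343a + 49b + 7c + d = 2335
Solving the system yields a = 6, b = 6, c = -3, d = 4.
So p(n) = 6n^3 + 6n^2 - 3n + 4.
Check: p(7) = 2335. ✓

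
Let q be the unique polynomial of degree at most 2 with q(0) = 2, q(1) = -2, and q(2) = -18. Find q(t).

Using the Lagrange interpolation formula with nodes 0, 1, 2:
  L_0(t) = (t - 1)(t - 2) / 2
  L_1(t) = t(t - 2) / -1
  L_2(t) = t(t - 1) / 2
Then q(t) = 2·L_0(t) - 2·L_1(t) - 18·L_2(t).
Expanding and collecting terms gives q(t) = -6t^2 + 2t + 2.
Check: q(0) = 2. ✓

q(t) = -6t^2 + 2t + 2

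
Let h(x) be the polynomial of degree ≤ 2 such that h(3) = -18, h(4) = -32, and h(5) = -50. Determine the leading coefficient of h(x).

-2

Write h(x) = ax^2 + bx + c. Substituting each data point gives a linear system:
  9a + 3b + c = -18
  16a + 4b + c = -32
  25a + 5b + c = -50
Solving the system yields a = -2, b = 0, c = 0.
So h(x) = -2x².
The leading coefficient is -2.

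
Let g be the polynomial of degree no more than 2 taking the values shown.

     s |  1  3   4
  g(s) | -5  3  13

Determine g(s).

g(s) = 2s^2 - 4s - 3

Write g(s) = as^2 + bs + c. Substituting each data point gives a linear system:
  a + b + c = -5
  9a + 3b + c = 3
  16a + 4b + c = 13
Solving the system yields a = 2, b = -4, c = -3.
So g(s) = 2s^2 - 4s - 3.
Check: g(1) = -5. ✓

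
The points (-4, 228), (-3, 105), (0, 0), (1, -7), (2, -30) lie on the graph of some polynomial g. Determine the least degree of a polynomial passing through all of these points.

3

Divided differences on the nodes -4, -3, 0, 1, 2:
  order 0: 228  105  0  -7  -30
  order 1: -123  -35  -7  -23
  order 2: 22  7  -8
  order 3: -3  -3
  order 4: 0
The order-3 divided differences are all -3 (nonzero) and every higher order vanishes, so the data lies on a polynomial of degree exactly 3.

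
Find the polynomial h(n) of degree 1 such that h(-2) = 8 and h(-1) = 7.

Write h(n) = an + b. Substituting each data point gives a linear system:
  -2a + b = 8
  -a + b = 7
Solving the system yields a = -1, b = 6.
So h(n) = -n + 6.
Check: h(-2) = 8. ✓

h(n) = -n + 6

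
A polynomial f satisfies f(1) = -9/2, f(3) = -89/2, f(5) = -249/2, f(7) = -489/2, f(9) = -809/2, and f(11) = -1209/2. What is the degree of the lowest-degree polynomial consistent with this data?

Forward differences of the values at u = 1, 3, 5, 7, 9, 11:
  f  : -9/2  -89/2  -249/2  -489/2  -809/2  -1209/2
  Δ  : -40  -80  -120  -160  -200
  Δ^2: -40  -40  -40  -40
  Δ^3: 0  0  0
  Δ^4: 0  0
  Δ^5: 0
The second differences are constant (-40) and nonzero, while all higher differences vanish, so the minimal degree is 2.

2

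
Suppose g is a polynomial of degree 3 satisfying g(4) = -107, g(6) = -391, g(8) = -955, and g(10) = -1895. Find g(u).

Write g(u) = au^3 + bu^2 + cu + d. Substituting each data point gives a linear system:
  64a + 16b + 4c + d = -107
  216a + 36b + 6c + d = -391
  512a + 64b + 8c + d = -955
  1000a + 100b + 10c + d = -1895
Solving the system yields a = -2, b = 1, c = 0, d = 5.
So g(u) = -2u^3 + u^2 + 5.
Check: g(4) = -107. ✓

g(u) = -2u^3 + u^2 + 5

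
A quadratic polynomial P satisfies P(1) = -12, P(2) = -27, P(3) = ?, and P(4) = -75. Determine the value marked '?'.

-48

On equispaced nodes a degree-2 polynomial has vanishing third forward difference, so
  - P(1) + 3·P(2) - 3·P(3) + P(4) = 0.
Substituting the known values and solving for P(3):
  -3·P(3) = 144
  P(3) = -48.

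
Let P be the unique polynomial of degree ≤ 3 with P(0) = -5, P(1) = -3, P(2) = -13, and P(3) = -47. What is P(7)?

-663

Using the Lagrange interpolation formula with nodes 0, 1, 2, 3:
  L_0(x) = (x - 1)(x - 2)(x - 3) / -6
  L_1(x) = x(x - 2)(x - 3) / 2
  L_2(x) = x(x - 1)(x - 3) / -2
  L_3(x) = x(x - 1)(x - 2) / 6
Then P(x) = -5·L_0(x) - 3·L_1(x) - 13·L_2(x) - 47·L_3(x).
Expanding and collecting terms gives P(x) = -2x^3 + 4x - 5.
Evaluating at x = 7: P(7) = -663.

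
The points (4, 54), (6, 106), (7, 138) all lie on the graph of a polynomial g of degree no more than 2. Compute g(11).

Using the Lagrange interpolation formula with nodes 4, 6, 7:
  L_0(s) = (s - 6)(s - 7) / 6
  L_1(s) = (s - 4)(s - 7) / -2
  L_2(s) = (s - 4)(s - 6) / 3
Then g(s) = 54·L_0(s) + 106·L_1(s) + 138·L_2(s).
Expanding and collecting terms gives g(s) = 2s² + 6s - 2.
Evaluating at s = 11: g(11) = 306.

306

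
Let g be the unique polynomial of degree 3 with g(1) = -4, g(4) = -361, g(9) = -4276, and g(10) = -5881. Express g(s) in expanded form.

Write g(s) = as^3 + bs^2 + cs + d. Substituting each data point gives a linear system:
  a + b + c + d = -4
  64a + 16b + 4c + d = -361
  729a + 81b + 9c + d = -4276
  1000a + 100b + 10c + d = -5881
Solving the system yields a = -6, b = 1, c = 2, d = -1.
So g(s) = -6s³ + s² + 2s - 1.
Check: g(9) = -4276. ✓

g(s) = -6s^3 + s^2 + 2s - 1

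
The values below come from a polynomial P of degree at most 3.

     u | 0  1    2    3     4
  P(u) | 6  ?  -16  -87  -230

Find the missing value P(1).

7

The 4 known points determine the degree-3 polynomial uniquely.
Write P(u) = au^3 + bu^2 + cu + d. Substituting each data point gives a linear system:
  d = 6
  8a + 4b + 2c + d = -16
  27a + 9b + 3c + d = -87
  64a + 16b + 4c + d = -230
Solving the system yields a = -4, b = 0, c = 5, d = 6.
So P(u) = -4u^3 + 5u + 6.
Then P(1) = 7.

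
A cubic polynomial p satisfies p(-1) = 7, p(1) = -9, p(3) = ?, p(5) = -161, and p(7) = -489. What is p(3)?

-33

The 4 known points determine the degree-3 polynomial uniquely.
Write p(x) = ax^3 + bx^2 + cx + d. Substituting each data point gives a linear system:
  -a + b - c + d = 7
  a + b + c + d = -9
  125a + 25b + 5c + d = -161
  343a + 49b + 7c + d = -489
Solving the system yields a = -2, b = 5, c = -6, d = -6.
So p(x) = -2x^3 + 5x^2 - 6x - 6.
Then p(3) = -33.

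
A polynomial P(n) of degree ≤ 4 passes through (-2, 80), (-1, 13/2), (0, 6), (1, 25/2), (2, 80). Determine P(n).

P(n) = 5n^4 - n^3 - (3/2)n^2 + 4n + 6

Write P(n) = an^4 + bn^3 + cn^2 + dn + e. Substituting each data point gives a linear system:
  16a - 8b + 4c - 2d + e = 80
  a - b + c - d + e = 13/2
  e = 6
  a + b + c + d + e = 25/2
  16a + 8b + 4c + 2d + e = 80
Solving the system yields a = 5, b = -1, c = -3/2, d = 4, e = 6.
So P(n) = 5n^4 - n^3 - (3/2)n^2 + 4n + 6.
Check: P(1) = 25/2. ✓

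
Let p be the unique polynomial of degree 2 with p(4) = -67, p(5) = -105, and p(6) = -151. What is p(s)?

Write p(s) = as^2 + bs + c. Substituting each data point gives a linear system:
  16a + 4b + c = -67
  25a + 5b + c = -105
  36a + 6b + c = -151
Solving the system yields a = -4, b = -2, c = 5.
So p(s) = -4s² - 2s + 5.
Check: p(4) = -67. ✓

p(s) = -4s^2 - 2s + 5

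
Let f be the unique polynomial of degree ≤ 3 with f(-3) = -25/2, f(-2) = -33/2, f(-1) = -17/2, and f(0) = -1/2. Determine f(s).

Using the Lagrange interpolation formula with nodes -3, -2, -1, 0:
  L_0(s) = (s + 2)(s + 1)s / -6
  L_1(s) = (s + 3)(s + 1)s / 2
  L_2(s) = (s + 3)(s + 2)s / -2
  L_3(s) = (s + 3)(s + 2)(s + 1) / 6
Then f(s) = -25/2·L_0(s) - 33/2·L_1(s) - 17/2·L_2(s) - 1/2·L_3(s).
Expanding and collecting terms gives f(s) = -2s^3 - 6s^2 + 4s - 1/2.
Check: f(-3) = -25/2. ✓

f(s) = -2s^3 - 6s^2 + 4s - 1/2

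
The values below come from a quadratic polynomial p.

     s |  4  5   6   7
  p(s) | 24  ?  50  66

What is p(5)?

The 3 known points determine the degree-2 polynomial uniquely.
Write p(s) = as^2 + bs + c. Substituting each data point gives a linear system:
  16a + 4b + c = 24
  36a + 6b + c = 50
  49a + 7b + c = 66
Solving the system yields a = 1, b = 3, c = -4.
So p(s) = s^2 + 3s - 4.
Then p(5) = 36.

36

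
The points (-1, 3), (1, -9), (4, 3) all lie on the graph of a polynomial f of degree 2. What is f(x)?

Using the Lagrange interpolation formula with nodes -1, 1, 4:
  L_0(x) = (x - 1)(x - 4) / 10
  L_1(x) = (x + 1)(x - 4) / -6
  L_2(x) = (x + 1)(x - 1) / 15
Then f(x) = 3·L_0(x) - 9·L_1(x) + 3·L_2(x).
Expanding and collecting terms gives f(x) = 2x^2 - 6x - 5.
Check: f(4) = 3. ✓

f(x) = 2x^2 - 6x - 5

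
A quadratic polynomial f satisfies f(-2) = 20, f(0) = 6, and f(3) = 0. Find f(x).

f(x) = x^2 - 5x + 6

Using the Lagrange interpolation formula with nodes -2, 0, 3:
  L_0(x) = x(x - 3) / 10
  L_1(x) = (x + 2)(x - 3) / -6
  L_2(x) = (x + 2)x / 15
Then f(x) = 20·L_0(x) + 6·L_1(x) + 0·L_2(x).
Expanding and collecting terms gives f(x) = x² - 5x + 6.
Check: f(3) = 0. ✓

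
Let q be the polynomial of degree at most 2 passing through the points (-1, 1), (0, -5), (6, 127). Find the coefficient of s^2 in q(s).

4

Write q(s) = as^2 + bs + c. Substituting each data point gives a linear system:
  a - b + c = 1
  c = -5
  36a + 6b + c = 127
Solving the system yields a = 4, b = -2, c = -5.
So q(s) = 4s^2 - 2s - 5.
The leading coefficient is 4.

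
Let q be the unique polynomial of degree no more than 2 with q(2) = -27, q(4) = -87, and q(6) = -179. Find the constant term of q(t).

Write q(t) = at^2 + bt + c. Substituting each data point gives a linear system:
  4a + 2b + c = -27
  16a + 4b + c = -87
  36a + 6b + c = -179
Solving the system yields a = -4, b = -6, c = 1.
So q(t) = -4t^2 - 6t + 1.
The constant term is 1.

1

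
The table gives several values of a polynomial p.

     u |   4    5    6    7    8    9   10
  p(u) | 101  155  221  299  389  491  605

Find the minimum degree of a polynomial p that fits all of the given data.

Forward differences of the values at u = 4, 5, 6, 7, 8, 9, 10:
  p  : 101  155  221  299  389  491  605
  Δ  : 54  66  78  90  102  114
  Δ^2: 12  12  12  12  12
  Δ^3: 0  0  0  0
  Δ^4: 0  0  0
  Δ^5: 0  0
  Δ^6: 0
The second differences are constant (12) and nonzero, while all higher differences vanish, so the minimal degree is 2.

2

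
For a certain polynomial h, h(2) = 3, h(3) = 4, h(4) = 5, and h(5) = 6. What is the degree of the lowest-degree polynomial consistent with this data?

Forward differences of the values at t = 2, 3, 4, 5:
  h  : 3  4  5  6
  Δ  : 1  1  1
  Δ^2: 0  0
  Δ^3: 0
The first differences are constant (1) and nonzero, while all higher differences vanish, so the minimal degree is 1.

1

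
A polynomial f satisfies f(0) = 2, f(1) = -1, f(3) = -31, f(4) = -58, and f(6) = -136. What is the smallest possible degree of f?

Divided differences on the nodes 0, 1, 3, 4, 6:
  order 0: 2  -1  -31  -58  -136
  order 1: -3  -15  -27  -39
  order 2: -4  -4  -4
  order 3: 0  0
  order 4: 0
The order-2 divided differences are all -4 (nonzero) and every higher order vanishes, so the data lies on a polynomial of degree exactly 2.

2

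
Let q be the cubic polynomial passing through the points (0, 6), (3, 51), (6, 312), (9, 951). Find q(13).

Using the Lagrange interpolation formula with nodes 0, 3, 6, 9:
  L_0(t) = (t - 3)(t - 6)(t - 9) / -162
  L_1(t) = t(t - 6)(t - 9) / 54
  L_2(t) = t(t - 3)(t - 9) / -54
  L_3(t) = t(t - 3)(t - 6) / 162
Then q(t) = 6·L_0(t) + 51·L_1(t) + 312·L_2(t) + 951·L_3(t).
Expanding and collecting terms gives q(t) = t^3 + 3t^2 - 3t + 6.
Evaluating at t = 13: q(13) = 2671.

2671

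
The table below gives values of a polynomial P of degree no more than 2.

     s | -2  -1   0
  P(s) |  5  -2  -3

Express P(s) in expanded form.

P(s) = 3s^2 + 2s - 3

Using the Lagrange interpolation formula with nodes -2, -1, 0:
  L_0(s) = (s + 1)s / 2
  L_1(s) = (s + 2)s / -1
  L_2(s) = (s + 2)(s + 1) / 2
Then P(s) = 5·L_0(s) - 2·L_1(s) - 3·L_2(s).
Expanding and collecting terms gives P(s) = 3s^2 + 2s - 3.
Check: P(-1) = -2. ✓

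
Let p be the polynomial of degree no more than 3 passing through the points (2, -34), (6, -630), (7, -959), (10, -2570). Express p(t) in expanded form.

p(t) = -2t^3 - 6t^2 + 3t

Using the Lagrange interpolation formula with nodes 2, 6, 7, 10:
  L_0(t) = (t - 6)(t - 7)(t - 10) / -160
  L_1(t) = (t - 2)(t - 7)(t - 10) / 16
  L_2(t) = (t - 2)(t - 6)(t - 10) / -15
  L_3(t) = (t - 2)(t - 6)(t - 7) / 96
Then p(t) = -34·L_0(t) - 630·L_1(t) - 959·L_2(t) - 2570·L_3(t).
Expanding and collecting terms gives p(t) = -2t³ - 6t² + 3t.
Check: p(10) = -2570. ✓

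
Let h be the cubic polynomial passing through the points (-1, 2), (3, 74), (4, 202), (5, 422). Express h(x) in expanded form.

h(x) = 4x^3 - 2x^2 - 6x + 2

Using the Lagrange interpolation formula with nodes -1, 3, 4, 5:
  L_0(x) = (x - 3)(x - 4)(x - 5) / -120
  L_1(x) = (x + 1)(x - 4)(x - 5) / 8
  L_2(x) = (x + 1)(x - 3)(x - 5) / -5
  L_3(x) = (x + 1)(x - 3)(x - 4) / 12
Then h(x) = 2·L_0(x) + 74·L_1(x) + 202·L_2(x) + 422·L_3(x).
Expanding and collecting terms gives h(x) = 4x^3 - 2x^2 - 6x + 2.
Check: h(5) = 422. ✓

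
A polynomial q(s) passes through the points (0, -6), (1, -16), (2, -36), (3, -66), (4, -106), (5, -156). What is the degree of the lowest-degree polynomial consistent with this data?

Forward differences of the values at s = 0, 1, 2, 3, 4, 5:
  q  : -6  -16  -36  -66  -106  -156
  Δ  : -10  -20  -30  -40  -50
  Δ^2: -10  -10  -10  -10
  Δ^3: 0  0  0
  Δ^4: 0  0
  Δ^5: 0
The second differences are constant (-10) and nonzero, while all higher differences vanish, so the minimal degree is 2.

2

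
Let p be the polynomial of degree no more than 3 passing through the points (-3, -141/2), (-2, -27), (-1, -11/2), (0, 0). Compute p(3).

Forward differences of the values at n = -3, -2, -1, 0:
  p  : -141/2  -27  -11/2  0
  Δ  : 87/2  43/2  11/2
  Δ^2: -22  -16
  Δ^3: 6
The third differences are constant, confirming degree 3.
Interpolating (Newton forward form) and evaluating at n = 3 gives p(3) = -39/2.

-39/2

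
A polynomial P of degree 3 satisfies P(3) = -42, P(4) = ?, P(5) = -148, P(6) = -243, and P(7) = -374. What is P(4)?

-83

On equispaced nodes a degree-3 polynomial has vanishing fourth forward difference, so
  P(3) - 4·P(4) + 6·P(5) - 4·P(6) + P(7) = 0.
Substituting the known values and solving for P(4):
  -4·P(4) = 332
  P(4) = -83.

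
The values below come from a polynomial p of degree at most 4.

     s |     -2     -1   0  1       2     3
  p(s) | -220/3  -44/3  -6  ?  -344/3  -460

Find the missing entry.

On equispaced nodes a degree-4 polynomial has vanishing fifth forward difference, so
  - p(-2) + 5·p(-1) - 10·p(0) + 10·p(1) - 5·p(2) + p(3) = 0.
Substituting the known values and solving for p(1):
  10·p(1) = -520/3
  p(1) = -52/3.

-52/3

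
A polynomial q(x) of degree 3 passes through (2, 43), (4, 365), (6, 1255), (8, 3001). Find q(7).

Forward differences of the values at x = 2, 4, 6, 8:
  q  : 43  365  1255  3001
  Δ  : 322  890  1746
  Δ^2: 568  856
  Δ^3: 288
The third differences are constant, confirming degree 3.
Interpolating (Newton forward form) and evaluating at x = 7 gives q(7) = 2003.

2003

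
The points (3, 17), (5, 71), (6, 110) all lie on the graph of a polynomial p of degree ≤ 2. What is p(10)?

Write p(n) = an^2 + bn + c. Substituting each data point gives a linear system:
  9a + 3b + c = 17
  25a + 5b + c = 71
  36a + 6b + c = 110
Solving the system yields a = 4, b = -5, c = -4.
So p(n) = 4n^2 - 5n - 4.
Then p(10) = 346.

346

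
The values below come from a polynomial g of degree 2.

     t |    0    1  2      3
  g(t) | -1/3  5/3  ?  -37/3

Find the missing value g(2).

The 3 known points determine the degree-2 polynomial uniquely.
Write g(t) = at^2 + bt + c. Substituting each data point gives a linear system:
  c = -1/3
  a + b + c = 5/3
  9a + 3b + c = -37/3
Solving the system yields a = -3, b = 5, c = -1/3.
So g(t) = -3t² + 5t - 1/3.
Then g(2) = -7/3.

-7/3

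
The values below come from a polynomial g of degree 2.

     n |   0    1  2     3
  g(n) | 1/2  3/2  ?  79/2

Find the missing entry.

On equispaced nodes a degree-2 polynomial has vanishing third forward difference, so
  - g(0) + 3·g(1) - 3·g(2) + g(3) = 0.
Substituting the known values and solving for g(2):
  -3·g(2) = -87/2
  g(2) = 29/2.

29/2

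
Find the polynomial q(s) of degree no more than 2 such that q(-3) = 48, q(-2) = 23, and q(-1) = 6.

Using the Lagrange interpolation formula with nodes -3, -2, -1:
  L_0(s) = (s + 2)(s + 1) / 2
  L_1(s) = (s + 3)(s + 1) / -1
  L_2(s) = (s + 3)(s + 2) / 2
Then q(s) = 48·L_0(s) + 23·L_1(s) + 6·L_2(s).
Expanding and collecting terms gives q(s) = 4s² - 5s - 3.
Check: q(-1) = 6. ✓

q(s) = 4s^2 - 5s - 3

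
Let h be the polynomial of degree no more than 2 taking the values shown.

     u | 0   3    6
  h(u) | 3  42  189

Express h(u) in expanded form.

h(u) = 6u^2 - 5u + 3

Using the Lagrange interpolation formula with nodes 0, 3, 6:
  L_0(u) = (u - 3)(u - 6) / 18
  L_1(u) = u(u - 6) / -9
  L_2(u) = u(u - 3) / 18
Then h(u) = 3·L_0(u) + 42·L_1(u) + 189·L_2(u).
Expanding and collecting terms gives h(u) = 6u^2 - 5u + 3.
Check: h(6) = 189. ✓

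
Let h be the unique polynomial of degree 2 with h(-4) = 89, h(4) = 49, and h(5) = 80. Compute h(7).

166

Using the Lagrange interpolation formula with nodes -4, 4, 5:
  L_0(u) = (u - 4)(u - 5) / 72
  L_1(u) = (u + 4)(u - 5) / -8
  L_2(u) = (u + 4)(u - 4) / 9
Then h(u) = 89·L_0(u) + 49·L_1(u) + 80·L_2(u).
Expanding and collecting terms gives h(u) = 4u² - 5u + 5.
Evaluating at u = 7: h(7) = 166.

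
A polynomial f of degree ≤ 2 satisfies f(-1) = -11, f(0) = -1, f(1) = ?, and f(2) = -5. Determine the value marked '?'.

1

On equispaced nodes a degree-2 polynomial has vanishing third forward difference, so
  - f(-1) + 3·f(0) - 3·f(1) + f(2) = 0.
Substituting the known values and solving for f(1):
  -3·f(1) = -3
  f(1) = 1.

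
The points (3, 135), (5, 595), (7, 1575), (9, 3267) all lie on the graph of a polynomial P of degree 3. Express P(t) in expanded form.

Write P(t) = at^3 + bt^2 + ct + d. Substituting each data point gives a linear system:
  27a + 9b + 3c + d = 135
  125a + 25b + 5c + d = 595
  343a + 49b + 7c + d = 1575
  729a + 81b + 9c + d = 3267
Solving the system yields a = 4, b = 5, c = -6, d = 0.
So P(t) = 4t³ + 5t² - 6t.
Check: P(3) = 135. ✓

P(t) = 4t^3 + 5t^2 - 6t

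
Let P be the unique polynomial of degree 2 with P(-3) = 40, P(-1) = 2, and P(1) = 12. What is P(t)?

P(t) = 6t^2 + 5t + 1

Using the Lagrange interpolation formula with nodes -3, -1, 1:
  L_0(t) = (t + 1)(t - 1) / 8
  L_1(t) = (t + 3)(t - 1) / -4
  L_2(t) = (t + 3)(t + 1) / 8
Then P(t) = 40·L_0(t) + 2·L_1(t) + 12·L_2(t).
Expanding and collecting terms gives P(t) = 6t^2 + 5t + 1.
Check: P(1) = 12. ✓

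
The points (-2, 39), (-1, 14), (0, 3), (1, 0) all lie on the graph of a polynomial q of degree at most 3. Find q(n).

Write q(n) = an^3 + bn^2 + cn + d. Substituting each data point gives a linear system:
  -8a + 4b - 2c + d = 39
  -a + b - c + d = 14
  d = 3
  a + b + c + d = 0
Solving the system yields a = -1, b = 4, c = -6, d = 3.
So q(n) = -n³ + 4n² - 6n + 3.
Check: q(0) = 3. ✓

q(n) = -n^3 + 4n^2 - 6n + 3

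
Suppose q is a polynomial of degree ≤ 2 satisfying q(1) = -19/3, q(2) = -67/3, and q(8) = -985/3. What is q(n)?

Write q(n) = an^2 + bn + c. Substituting each data point gives a linear system:
  a + b + c = -19/3
  4a + 2b + c = -67/3
  64a + 8b + c = -985/3
Solving the system yields a = -5, b = -1, c = -1/3.
So q(n) = -5n² - n - 1/3.
Check: q(8) = -985/3. ✓

q(n) = -5n^2 - n - 1/3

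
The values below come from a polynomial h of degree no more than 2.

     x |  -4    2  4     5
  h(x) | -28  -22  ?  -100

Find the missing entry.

The 3 known points determine the degree-2 polynomial uniquely.
Write h(x) = ax^2 + bx + c. Substituting each data point gives a linear system:
  16a - 4b + c = -28
  4a + 2b + c = -22
  25a + 5b + c = -100
Solving the system yields a = -3, b = -5, c = 0.
So h(x) = -3x^2 - 5x.
Then h(4) = -68.

-68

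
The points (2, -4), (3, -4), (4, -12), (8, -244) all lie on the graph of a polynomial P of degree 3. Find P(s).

P(s) = -s^3 + 5s^2 - 6s - 4

Write P(s) = as^3 + bs^2 + cs + d. Substituting each data point gives a linear system:
  8a + 4b + 2c + d = -4
  27a + 9b + 3c + d = -4
  64a + 16b + 4c + d = -12
  512a + 64b + 8c + d = -244
Solving the system yields a = -1, b = 5, c = -6, d = -4.
So P(s) = -s³ + 5s² - 6s - 4.
Check: P(4) = -12. ✓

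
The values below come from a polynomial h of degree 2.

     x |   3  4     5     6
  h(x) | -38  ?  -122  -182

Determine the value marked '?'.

-74

The 3 known points determine the degree-2 polynomial uniquely.
Write h(x) = ax^2 + bx + c. Substituting each data point gives a linear system:
  9a + 3b + c = -38
  25a + 5b + c = -122
  36a + 6b + c = -182
Solving the system yields a = -6, b = 6, c = -2.
So h(x) = -6x^2 + 6x - 2.
Then h(4) = -74.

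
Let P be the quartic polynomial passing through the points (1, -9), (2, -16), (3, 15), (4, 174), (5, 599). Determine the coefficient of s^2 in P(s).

-1

Write P(s) = as^4 + bs^3 + cs^2 + ds + e. Substituting each data point gives a linear system:
  a + b + c + d + e = -9
  16a + 8b + 4c + 2d + e = -16
  81a + 27b + 9c + 3d + e = 15
  256a + 64b + 16c + 4d + e = 174
  625a + 125b + 25c + 5d + e = 599
Solving the system yields a = 2, b = -5, c = -1, d = 1, e = -6.
So P(s) = 2s^4 - 5s^3 - s^2 + s - 6.
The coefficient of s^2 is -1.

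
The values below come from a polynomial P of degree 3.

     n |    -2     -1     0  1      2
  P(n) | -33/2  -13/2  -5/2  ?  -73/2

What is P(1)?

The 4 known points determine the degree-3 polynomial uniquely.
Write P(n) = an^3 + bn^2 + cn + d. Substituting each data point gives a linear system:
  -8a + 4b - 2c + d = -33/2
  -a + b - c + d = -13/2
  d = -5/2
  8a + 4b + 2c + d = -73/2
Solving the system yields a = -1, b = -6, c = -1, d = -5/2.
So P(n) = -n^3 - 6n^2 - n - 5/2.
Then P(1) = -21/2.

-21/2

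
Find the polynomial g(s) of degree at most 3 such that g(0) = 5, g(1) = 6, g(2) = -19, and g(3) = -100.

g(s) = -5s^3 + 2s^2 + 4s + 5

Using the Lagrange interpolation formula with nodes 0, 1, 2, 3:
  L_0(s) = (s - 1)(s - 2)(s - 3) / -6
  L_1(s) = s(s - 2)(s - 3) / 2
  L_2(s) = s(s - 1)(s - 3) / -2
  L_3(s) = s(s - 1)(s - 2) / 6
Then g(s) = 5·L_0(s) + 6·L_1(s) - 19·L_2(s) - 100·L_3(s).
Expanding and collecting terms gives g(s) = -5s^3 + 2s^2 + 4s + 5.
Check: g(2) = -19. ✓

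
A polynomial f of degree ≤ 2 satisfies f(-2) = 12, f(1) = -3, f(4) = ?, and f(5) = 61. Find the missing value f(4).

36

The 3 known points determine the degree-2 polynomial uniquely.
Write f(t) = at^2 + bt + c. Substituting each data point gives a linear system:
  4a - 2b + c = 12
  a + b + c = -3
  25a + 5b + c = 61
Solving the system yields a = 3, b = -2, c = -4.
So f(t) = 3t² - 2t - 4.
Then f(4) = 36.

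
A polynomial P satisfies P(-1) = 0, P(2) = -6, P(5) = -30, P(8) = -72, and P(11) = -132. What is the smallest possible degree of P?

Forward differences of the values at x = -1, 2, 5, 8, 11:
  P  : 0  -6  -30  -72  -132
  Δ  : -6  -24  -42  -60
  Δ^2: -18  -18  -18
  Δ^3: 0  0
  Δ^4: 0
The second differences are constant (-18) and nonzero, while all higher differences vanish, so the minimal degree is 2.

2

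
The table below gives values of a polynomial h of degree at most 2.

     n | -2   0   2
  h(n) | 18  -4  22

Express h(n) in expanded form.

Write h(n) = an^2 + bn + c. Substituting each data point gives a linear system:
  4a - 2b + c = 18
  c = -4
  4a + 2b + c = 22
Solving the system yields a = 6, b = 1, c = -4.
So h(n) = 6n^2 + n - 4.
Check: h(0) = -4. ✓

h(n) = 6n^2 + n - 4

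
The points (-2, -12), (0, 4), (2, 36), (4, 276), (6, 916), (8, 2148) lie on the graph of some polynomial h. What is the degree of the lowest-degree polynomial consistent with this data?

3

Forward differences of the values at x = -2, 0, 2, 4, 6, 8:
  h  : -12  4  36  276  916  2148
  Δ  : 16  32  240  640  1232
  Δ^2: 16  208  400  592
  Δ^3: 192  192  192
  Δ^4: 0  0
  Δ^5: 0
The third differences are constant (192) and nonzero, while all higher differences vanish, so the minimal degree is 3.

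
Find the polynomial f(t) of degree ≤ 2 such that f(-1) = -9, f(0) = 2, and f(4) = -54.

Write f(t) = at^2 + bt + c. Substituting each data point gives a linear system:
  a - b + c = -9
  c = 2
  16a + 4b + c = -54
Solving the system yields a = -5, b = 6, c = 2.
So f(t) = -5t^2 + 6t + 2.
Check: f(4) = -54. ✓

f(t) = -5t^2 + 6t + 2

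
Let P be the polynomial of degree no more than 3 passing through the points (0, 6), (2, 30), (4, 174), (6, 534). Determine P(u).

Using the Lagrange interpolation formula with nodes 0, 2, 4, 6:
  L_0(u) = (u - 2)(u - 4)(u - 6) / -48
  L_1(u) = u(u - 4)(u - 6) / 16
  L_2(u) = u(u - 2)(u - 6) / -16
  L_3(u) = u(u - 2)(u - 4) / 48
Then P(u) = 6·L_0(u) + 30·L_1(u) + 174·L_2(u) + 534·L_3(u).
Expanding and collecting terms gives P(u) = 2u^3 + 3u^2 - 2u + 6.
Check: P(4) = 174. ✓

P(u) = 2u^3 + 3u^2 - 2u + 6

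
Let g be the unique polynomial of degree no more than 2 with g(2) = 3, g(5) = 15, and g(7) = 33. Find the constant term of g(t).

5

Write g(t) = at^2 + bt + c. Substituting each data point gives a linear system:
  4a + 2b + c = 3
  25a + 5b + c = 15
  49a + 7b + c = 33
Solving the system yields a = 1, b = -3, c = 5.
So g(t) = t² - 3t + 5.
The constant term is 5.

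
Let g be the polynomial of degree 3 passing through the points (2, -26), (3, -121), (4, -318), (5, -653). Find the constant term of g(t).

2

Write g(t) = at^3 + bt^2 + ct + d. Substituting each data point gives a linear system:
  8a + 4b + 2c + d = -26
  27a + 9b + 3c + d = -121
  64a + 16b + 4c + d = -318
  125a + 25b + 5c + d = -653
Solving the system yields a = -6, b = 3, c = 4, d = 2.
So g(t) = -6t^3 + 3t^2 + 4t + 2.
The constant term is 2.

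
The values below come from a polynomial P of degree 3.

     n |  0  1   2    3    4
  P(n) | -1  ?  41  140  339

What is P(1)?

6

On equispaced nodes a degree-3 polynomial has vanishing fourth forward difference, so
  P(0) - 4·P(1) + 6·P(2) - 4·P(3) + P(4) = 0.
Substituting the known values and solving for P(1):
  -4·P(1) = -24
  P(1) = 6.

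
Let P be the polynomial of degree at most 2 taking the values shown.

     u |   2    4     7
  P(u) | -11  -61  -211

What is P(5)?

Write P(u) = au^2 + bu + c. Substituting each data point gives a linear system:
  4a + 2b + c = -11
  16a + 4b + c = -61
  49a + 7b + c = -211
Solving the system yields a = -5, b = 5, c = -1.
So P(u) = -5u^2 + 5u - 1.
Then P(5) = -101.

-101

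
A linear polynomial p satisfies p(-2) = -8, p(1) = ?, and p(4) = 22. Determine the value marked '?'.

The 2 known points determine the degree-1 polynomial uniquely.
Write p(s) = as + b. Substituting each data point gives a linear system:
  -2a + b = -8
  4a + b = 22
Solving the system yields a = 5, b = 2.
So p(s) = 5s + 2.
Then p(1) = 7.

7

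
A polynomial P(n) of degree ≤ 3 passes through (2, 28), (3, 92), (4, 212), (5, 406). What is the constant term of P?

-4

Write P(n) = an^3 + bn^2 + cn + d. Substituting each data point gives a linear system:
  8a + 4b + 2c + d = 28
  27a + 9b + 3c + d = 92
  64a + 16b + 4c + d = 212
  125a + 25b + 5c + d = 406
Solving the system yields a = 3, b = 1, c = 2, d = -4.
So P(n) = 3n³ + n² + 2n - 4.
The constant term is -4.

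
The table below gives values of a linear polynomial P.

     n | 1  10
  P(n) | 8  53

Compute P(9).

Write P(n) = an + b. Substituting each data point gives a linear system:
  a + b = 8
  10a + b = 53
Solving the system yields a = 5, b = 3.
So P(n) = 5n + 3.
Then P(9) = 48.

48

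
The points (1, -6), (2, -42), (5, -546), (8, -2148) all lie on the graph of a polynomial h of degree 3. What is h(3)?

-128

Write h(s) = as^3 + bs^2 + cs + d. Substituting each data point gives a linear system:
  a + b + c + d = -6
  8a + 4b + 2c + d = -42
  125a + 25b + 5c + d = -546
  512a + 64b + 8c + d = -2148
Solving the system yields a = -4, b = -1, c = -5, d = 4.
So h(s) = -4s^3 - s^2 - 5s + 4.
Then h(3) = -128.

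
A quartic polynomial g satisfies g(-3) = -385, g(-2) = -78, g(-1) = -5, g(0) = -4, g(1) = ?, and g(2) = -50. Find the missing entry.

-9

On equispaced nodes a degree-4 polynomial has vanishing fifth forward difference, so
  - g(-3) + 5·g(-2) - 10·g(-1) + 10·g(0) - 5·g(1) + g(2) = 0.
Substituting the known values and solving for g(1):
  -5·g(1) = 45
  g(1) = -9.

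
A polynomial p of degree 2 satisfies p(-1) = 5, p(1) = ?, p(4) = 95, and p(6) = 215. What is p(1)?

The 3 known points determine the degree-2 polynomial uniquely.
Write p(n) = an^2 + bn + c. Substituting each data point gives a linear system:
  a - b + c = 5
  16a + 4b + c = 95
  36a + 6b + c = 215
Solving the system yields a = 6, b = 0, c = -1.
So p(n) = 6n^2 - 1.
Then p(1) = 5.

5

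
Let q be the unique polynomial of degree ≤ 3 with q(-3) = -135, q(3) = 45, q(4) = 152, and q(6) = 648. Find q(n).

q(n) = 4n^3 - 5n^2 - 6n

Write q(n) = an^3 + bn^2 + cn + d. Substituting each data point gives a linear system:
  -27a + 9b - 3c + d = -135
  27a + 9b + 3c + d = 45
  64a + 16b + 4c + d = 152
  216a + 36b + 6c + d = 648
Solving the system yields a = 4, b = -5, c = -6, d = 0.
So q(n) = 4n^3 - 5n^2 - 6n.
Check: q(4) = 152. ✓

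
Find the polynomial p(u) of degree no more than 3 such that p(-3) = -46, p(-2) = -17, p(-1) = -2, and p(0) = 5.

Write p(u) = au^3 + bu^2 + cu + d. Substituting each data point gives a linear system:
  -27a + 9b - 3c + d = -46
  -8a + 4b - 2c + d = -17
  -a + b - c + d = -2
  d = 5
Solving the system yields a = 1, b = -1, c = 5, d = 5.
So p(u) = u^3 - u^2 + 5u + 5.
Check: p(-2) = -17. ✓

p(u) = u^3 - u^2 + 5u + 5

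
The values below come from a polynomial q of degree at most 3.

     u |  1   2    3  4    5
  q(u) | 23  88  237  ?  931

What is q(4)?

The 4 known points determine the degree-3 polynomial uniquely.
Write q(u) = au^3 + bu^2 + cu + d. Substituting each data point gives a linear system:
  a + b + c + d = 23
  8a + 4b + 2c + d = 88
  27a + 9b + 3c + d = 237
  125a + 25b + 5c + d = 931
Solving the system yields a = 6, b = 6, c = 5, d = 6.
So q(u) = 6u^3 + 6u^2 + 5u + 6.
Then q(4) = 506.

506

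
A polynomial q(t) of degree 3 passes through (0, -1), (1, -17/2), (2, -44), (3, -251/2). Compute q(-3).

67/2

Write q(t) = at^3 + bt^2 + ct + d. Substituting each data point gives a linear system:
  d = -1
  a + b + c + d = -17/2
  8a + 4b + 2c + d = -44
  27a + 9b + 3c + d = -251/2
Solving the system yields a = -3, b = -5, c = 1/2, d = -1.
So q(t) = -3t³ - 5t² + (1/2)t - 1.
Then q(-3) = 67/2.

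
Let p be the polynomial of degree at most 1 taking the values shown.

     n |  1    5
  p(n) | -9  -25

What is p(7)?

-33

Using the Lagrange interpolation formula with nodes 1, 5:
  L_0(n) = (n - 5) / -4
  L_1(n) = (n - 1) / 4
Then p(n) = -9·L_0(n) - 25·L_1(n).
Expanding and collecting terms gives p(n) = -4n - 5.
Evaluating at n = 7: p(7) = -33.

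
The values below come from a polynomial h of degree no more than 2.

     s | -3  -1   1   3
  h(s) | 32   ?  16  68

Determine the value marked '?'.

On equispaced nodes a degree-2 polynomial has vanishing third forward difference, so
  - h(-3) + 3·h(-1) - 3·h(1) + h(3) = 0.
Substituting the known values and solving for h(-1):
  3·h(-1) = 12
  h(-1) = 4.

4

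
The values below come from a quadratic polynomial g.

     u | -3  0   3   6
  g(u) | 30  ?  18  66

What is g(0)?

6

On equispaced nodes a degree-2 polynomial has vanishing third forward difference, so
  - g(-3) + 3·g(0) - 3·g(3) + g(6) = 0.
Substituting the known values and solving for g(0):
  3·g(0) = 18
  g(0) = 6.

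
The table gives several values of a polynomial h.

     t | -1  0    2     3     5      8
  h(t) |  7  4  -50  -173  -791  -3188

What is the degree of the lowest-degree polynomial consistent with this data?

3

Divided differences on the nodes -1, 0, 2, 3, 5, 8:
  order 0: 7  4  -50  -173  -791  -3188
  order 1: -3  -27  -123  -309  -799
  order 2: -8  -32  -62  -98
  order 3: -6  -6  -6
  order 4: 0  0
  order 5: 0
The order-3 divided differences are all -6 (nonzero) and every higher order vanishes, so the data lies on a polynomial of degree exactly 3.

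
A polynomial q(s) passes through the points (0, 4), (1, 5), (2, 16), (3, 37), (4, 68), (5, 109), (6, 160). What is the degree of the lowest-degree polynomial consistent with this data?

Forward differences of the values at s = 0, 1, 2, 3, 4, 5, 6:
  q  : 4  5  16  37  68  109  160
  Δ  : 1  11  21  31  41  51
  Δ^2: 10  10  10  10  10
  Δ^3: 0  0  0  0
  Δ^4: 0  0  0
  Δ^5: 0  0
  Δ^6: 0
The second differences are constant (10) and nonzero, while all higher differences vanish, so the minimal degree is 2.

2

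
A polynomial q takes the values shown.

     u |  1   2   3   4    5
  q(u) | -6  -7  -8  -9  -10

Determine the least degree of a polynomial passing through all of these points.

Forward differences of the values at u = 1, 2, 3, 4, 5:
  q  : -6  -7  -8  -9  -10
  Δ  : -1  -1  -1  -1
  Δ^2: 0  0  0
  Δ^3: 0  0
  Δ^4: 0
The first differences are constant (-1) and nonzero, while all higher differences vanish, so the minimal degree is 1.

1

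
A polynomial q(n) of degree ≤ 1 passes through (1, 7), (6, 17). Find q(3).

11

Using the Lagrange interpolation formula with nodes 1, 6:
  L_0(n) = (n - 6) / -5
  L_1(n) = (n - 1) / 5
Then q(n) = 7·L_0(n) + 17·L_1(n).
Expanding and collecting terms gives q(n) = 2n + 5.
Evaluating at n = 3: q(3) = 11.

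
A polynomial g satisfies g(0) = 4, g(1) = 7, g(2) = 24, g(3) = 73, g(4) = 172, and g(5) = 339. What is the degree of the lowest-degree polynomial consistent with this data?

Forward differences of the values at t = 0, 1, 2, 3, 4, 5:
  g  : 4  7  24  73  172  339
  Δ  : 3  17  49  99  167
  Δ^2: 14  32  50  68
  Δ^3: 18  18  18
  Δ^4: 0  0
  Δ^5: 0
The third differences are constant (18) and nonzero, while all higher differences vanish, so the minimal degree is 3.

3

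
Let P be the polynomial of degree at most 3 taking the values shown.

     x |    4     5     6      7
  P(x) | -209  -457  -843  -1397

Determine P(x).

P(x) = -5x^3 + 6x^2 + 3x + 3

Using the Lagrange interpolation formula with nodes 4, 5, 6, 7:
  L_0(x) = (x - 5)(x - 6)(x - 7) / -6
  L_1(x) = (x - 4)(x - 6)(x - 7) / 2
  L_2(x) = (x - 4)(x - 5)(x - 7) / -2
  L_3(x) = (x - 4)(x - 5)(x - 6) / 6
Then P(x) = -209·L_0(x) - 457·L_1(x) - 843·L_2(x) - 1397·L_3(x).
Expanding and collecting terms gives P(x) = -5x³ + 6x² + 3x + 3.
Check: P(4) = -209. ✓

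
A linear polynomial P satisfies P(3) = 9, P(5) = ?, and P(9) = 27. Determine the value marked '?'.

The 2 known points determine the degree-1 polynomial uniquely.
Write P(u) = au + b. Substituting each data point gives a linear system:
  3a + b = 9
  9a + b = 27
Solving the system yields a = 3, b = 0.
So P(u) = 3u.
Then P(5) = 15.

15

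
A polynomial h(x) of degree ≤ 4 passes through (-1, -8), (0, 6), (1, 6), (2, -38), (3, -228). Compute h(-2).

Forward differences of the values at x = -1, 0, 1, 2, 3:
  h  : -8  6  6  -38  -228
  Δ  : 14  0  -44  -190
  Δ^2: -14  -44  -146
  Δ^3: -30  -102
  Δ^4: -72
The fourth differences are constant, confirming degree 4.
Interpolating (Newton forward form) and evaluating at x = -2 gives h(-2) = -78.

-78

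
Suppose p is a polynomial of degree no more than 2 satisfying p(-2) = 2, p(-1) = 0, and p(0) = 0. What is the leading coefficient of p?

1

Write p(n) = an^2 + bn + c. Substituting each data point gives a linear system:
  4a - 2b + c = 2
  a - b + c = 0
  c = 0
Solving the system yields a = 1, b = 1, c = 0.
So p(n) = n² + n.
The leading coefficient is 1.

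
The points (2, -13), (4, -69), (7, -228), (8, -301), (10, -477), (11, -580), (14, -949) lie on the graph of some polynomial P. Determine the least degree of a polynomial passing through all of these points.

Divided differences on the nodes 2, 4, 7, 8, 10, 11, 14:
  order 0: -13  -69  -228  -301  -477  -580  -949
  order 1: -28  -53  -73  -88  -103  -123
  order 2: -5  -5  -5  -5  -5
  order 3: 0  0  0  0
  order 4: 0  0  0
  order 5: 0  0
  order 6: 0
The order-2 divided differences are all -5 (nonzero) and every higher order vanishes, so the data lies on a polynomial of degree exactly 2.

2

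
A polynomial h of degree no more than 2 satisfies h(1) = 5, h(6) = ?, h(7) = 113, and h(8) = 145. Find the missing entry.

85

The 3 known points determine the degree-2 polynomial uniquely.
Write h(n) = an^2 + bn + c. Substituting each data point gives a linear system:
  a + b + c = 5
  49a + 7b + c = 113
  64a + 8b + c = 145
Solving the system yields a = 2, b = 2, c = 1.
So h(n) = 2n² + 2n + 1.
Then h(6) = 85.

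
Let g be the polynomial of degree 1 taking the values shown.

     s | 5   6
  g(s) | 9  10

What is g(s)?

Using the Lagrange interpolation formula with nodes 5, 6:
  L_0(s) = (s - 6) / -1
  L_1(s) = (s - 5) / 1
Then g(s) = 9·L_0(s) + 10·L_1(s).
Expanding and collecting terms gives g(s) = s + 4.
Check: g(6) = 10. ✓

g(s) = s + 4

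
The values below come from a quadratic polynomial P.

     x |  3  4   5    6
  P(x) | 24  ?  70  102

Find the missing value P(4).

44

The 3 known points determine the degree-2 polynomial uniquely.
Write P(x) = ax^2 + bx + c. Substituting each data point gives a linear system:
  9a + 3b + c = 24
  25a + 5b + c = 70
  36a + 6b + c = 102
Solving the system yields a = 3, b = -1, c = 0.
So P(x) = 3x^2 - x.
Then P(4) = 44.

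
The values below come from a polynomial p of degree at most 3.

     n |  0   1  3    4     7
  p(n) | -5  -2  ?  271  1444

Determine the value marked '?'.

The 4 known points determine the degree-3 polynomial uniquely.
Write p(n) = an^3 + bn^2 + cn + d. Substituting each data point gives a linear system:
  d = -5
  a + b + c + d = -2
  64a + 16b + 4c + d = 271
  343a + 49b + 7c + d = 1444
Solving the system yields a = 4, b = 2, c = -3, d = -5.
So p(n) = 4n^3 + 2n^2 - 3n - 5.
Then p(3) = 112.

112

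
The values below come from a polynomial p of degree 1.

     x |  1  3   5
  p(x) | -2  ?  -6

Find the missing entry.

-4

On equispaced nodes a degree-1 polynomial has vanishing second forward difference, so
  p(1) - 2·p(3) + p(5) = 0.
Substituting the known values and solving for p(3):
  -2·p(3) = 8
  p(3) = -4.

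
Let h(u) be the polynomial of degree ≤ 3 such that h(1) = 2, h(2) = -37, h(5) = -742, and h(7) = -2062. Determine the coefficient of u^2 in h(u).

Write h(u) = au^3 + bu^2 + cu + d. Substituting each data point gives a linear system:
  a + b + c + d = 2
  8a + 4b + 2c + d = -37
  125a + 25b + 5c + d = -742
  343a + 49b + 7c + d = -2062
Solving the system yields a = -6, b = -1, c = 6, d = 3.
So h(u) = -6u^3 - u^2 + 6u + 3.
The coefficient of u^2 is -1.

-1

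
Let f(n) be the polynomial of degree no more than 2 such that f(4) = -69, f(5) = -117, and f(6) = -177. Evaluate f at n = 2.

-9

Write f(n) = an^2 + bn + c. Substituting each data point gives a linear system:
  16a + 4b + c = -69
  25a + 5b + c = -117
  36a + 6b + c = -177
Solving the system yields a = -6, b = 6, c = 3.
So f(n) = -6n² + 6n + 3.
Then f(2) = -9.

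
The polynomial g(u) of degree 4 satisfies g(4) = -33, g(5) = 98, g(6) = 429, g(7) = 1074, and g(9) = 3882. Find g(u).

Using the Lagrange interpolation formula with nodes 4, 5, 6, 7, 9:
  L_0(u) = (u - 5)(u - 6)(u - 7)(u - 9) / 30
  L_1(u) = (u - 4)(u - 6)(u - 7)(u - 9) / -8
  L_2(u) = (u - 4)(u - 5)(u - 7)(u - 9) / 6
  L_3(u) = (u - 4)(u - 5)(u - 6)(u - 9) / -12
  L_4(u) = (u - 4)(u - 5)(u - 6)(u - 7) / 120
Then g(u) = -33·L_0(u) + 98·L_1(u) + 429·L_2(u) + 1074·L_3(u) + 3882·L_4(u).
Expanding and collecting terms gives g(u) = u⁴ - 3u³ - 6u² - u + 3.
Check: g(5) = 98. ✓

g(u) = u^4 - 3u^3 - 6u^2 - u + 3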